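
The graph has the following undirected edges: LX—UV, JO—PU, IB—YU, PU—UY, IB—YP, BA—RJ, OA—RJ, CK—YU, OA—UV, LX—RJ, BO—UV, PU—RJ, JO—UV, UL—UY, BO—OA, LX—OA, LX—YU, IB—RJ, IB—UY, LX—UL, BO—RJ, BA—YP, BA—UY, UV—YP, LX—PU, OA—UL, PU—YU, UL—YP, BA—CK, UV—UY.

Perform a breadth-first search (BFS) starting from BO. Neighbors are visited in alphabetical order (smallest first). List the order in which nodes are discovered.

BO -> OA -> RJ -> UV -> LX -> UL -> BA -> IB -> PU -> JO -> UY -> YP -> YU -> CK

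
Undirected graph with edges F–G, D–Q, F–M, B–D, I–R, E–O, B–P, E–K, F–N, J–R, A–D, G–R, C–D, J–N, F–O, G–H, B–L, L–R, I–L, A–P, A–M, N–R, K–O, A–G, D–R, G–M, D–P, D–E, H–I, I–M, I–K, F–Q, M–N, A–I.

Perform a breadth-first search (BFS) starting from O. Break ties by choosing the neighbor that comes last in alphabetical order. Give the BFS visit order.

Visit O; enqueue K, F, E → queue [K, F, E]
Visit K; enqueue I → queue [F, E, I]
Visit F; enqueue Q, N, M, G → queue [E, I, Q, N, M, G]
Visit E; enqueue D → queue [I, Q, N, M, G, D]
Visit I; enqueue R, L, H, A → queue [Q, N, M, G, D, R, L, H, A]
Visit Q → queue [N, M, G, D, R, L, H, A]
Visit N; enqueue J → queue [M, G, D, R, L, H, A, J]
Visit M → queue [G, D, R, L, H, A, J]
Visit G → queue [D, R, L, H, A, J]
Visit D; enqueue P, C, B → queue [R, L, H, A, J, P, C, B]
Visit R → queue [L, H, A, J, P, C, B]
Visit L → queue [H, A, J, P, C, B]
Visit H → queue [A, J, P, C, B]
Visit A → queue [J, P, C, B]
Visit J → queue [P, C, B]
Visit P → queue [C, B]
Visit C → queue [B]
Visit B → queue []

O, K, F, E, I, Q, N, M, G, D, R, L, H, A, J, P, C, B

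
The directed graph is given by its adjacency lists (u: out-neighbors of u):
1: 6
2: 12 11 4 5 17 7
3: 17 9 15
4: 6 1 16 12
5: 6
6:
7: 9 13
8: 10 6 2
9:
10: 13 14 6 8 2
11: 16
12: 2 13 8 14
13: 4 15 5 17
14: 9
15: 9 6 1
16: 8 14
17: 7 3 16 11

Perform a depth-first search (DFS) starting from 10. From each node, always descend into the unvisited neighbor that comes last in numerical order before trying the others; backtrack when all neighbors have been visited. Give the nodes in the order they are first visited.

Visit 10
10 → 14
14 → 9
10 → 13
13 → 17
17 → 16
16 → 8
8 → 6
8 → 2
2 → 12
2 → 11
2 → 7
2 → 5
2 → 4
4 → 1
17 → 3
3 → 15

10 → 14 → 9 → 13 → 17 → 16 → 8 → 6 → 2 → 12 → 11 → 7 → 5 → 4 → 1 → 3 → 15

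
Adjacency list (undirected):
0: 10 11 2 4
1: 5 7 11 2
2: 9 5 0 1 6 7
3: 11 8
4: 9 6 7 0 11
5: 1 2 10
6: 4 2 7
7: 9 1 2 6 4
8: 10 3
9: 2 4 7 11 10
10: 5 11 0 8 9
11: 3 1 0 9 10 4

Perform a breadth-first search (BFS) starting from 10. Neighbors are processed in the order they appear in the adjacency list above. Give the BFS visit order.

10, 5, 11, 0, 8, 9, 1, 2, 3, 4, 7, 6

Visit 10; enqueue 5, 11, 0, 8, 9 → queue [5, 11, 0, 8, 9]
Visit 5; enqueue 1, 2 → queue [11, 0, 8, 9, 1, 2]
Visit 11; enqueue 3, 4 → queue [0, 8, 9, 1, 2, 3, 4]
Visit 0 → queue [8, 9, 1, 2, 3, 4]
Visit 8 → queue [9, 1, 2, 3, 4]
Visit 9; enqueue 7 → queue [1, 2, 3, 4, 7]
Visit 1 → queue [2, 3, 4, 7]
Visit 2; enqueue 6 → queue [3, 4, 7, 6]
Visit 3 → queue [4, 7, 6]
Visit 4 → queue [7, 6]
Visit 7 → queue [6]
Visit 6 → queue []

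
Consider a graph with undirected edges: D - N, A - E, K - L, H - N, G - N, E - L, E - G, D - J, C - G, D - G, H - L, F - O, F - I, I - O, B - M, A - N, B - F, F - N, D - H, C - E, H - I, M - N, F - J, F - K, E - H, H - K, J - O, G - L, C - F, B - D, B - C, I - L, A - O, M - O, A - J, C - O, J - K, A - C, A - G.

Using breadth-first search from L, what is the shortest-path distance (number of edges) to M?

3

Level 0: L
Level 1: E, G, H, I, K
Level 2: A, C, D, F, J, N, O
Level 3: B, M
M first appears at level 3.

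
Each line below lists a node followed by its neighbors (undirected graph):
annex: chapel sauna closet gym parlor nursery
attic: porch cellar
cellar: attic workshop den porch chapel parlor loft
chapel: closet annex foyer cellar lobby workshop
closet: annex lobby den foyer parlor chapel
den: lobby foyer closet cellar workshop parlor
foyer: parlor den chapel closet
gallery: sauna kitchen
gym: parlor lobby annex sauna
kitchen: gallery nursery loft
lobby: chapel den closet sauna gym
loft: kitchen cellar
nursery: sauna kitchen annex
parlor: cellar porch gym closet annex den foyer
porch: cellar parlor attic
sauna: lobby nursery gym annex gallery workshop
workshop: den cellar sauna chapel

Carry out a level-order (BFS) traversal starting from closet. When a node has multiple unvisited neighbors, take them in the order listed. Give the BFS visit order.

Visit closet; enqueue annex, lobby, den, foyer, parlor, chapel → queue [annex, lobby, den, foyer, parlor, chapel]
Visit annex; enqueue sauna, gym, nursery → queue [lobby, den, foyer, parlor, chapel, sauna, gym, nursery]
Visit lobby → queue [den, foyer, parlor, chapel, sauna, gym, nursery]
Visit den; enqueue cellar, workshop → queue [foyer, parlor, chapel, sauna, gym, nursery, cellar, workshop]
Visit foyer → queue [parlor, chapel, sauna, gym, nursery, cellar, workshop]
Visit parlor; enqueue porch → queue [chapel, sauna, gym, nursery, cellar, workshop, porch]
Visit chapel → queue [sauna, gym, nursery, cellar, workshop, porch]
Visit sauna; enqueue gallery → queue [gym, nursery, cellar, workshop, porch, gallery]
Visit gym → queue [nursery, cellar, workshop, porch, gallery]
Visit nursery; enqueue kitchen → queue [cellar, workshop, porch, gallery, kitchen]
Visit cellar; enqueue attic, loft → queue [workshop, porch, gallery, kitchen, attic, loft]
Visit workshop → queue [porch, gallery, kitchen, attic, loft]
Visit porch → queue [gallery, kitchen, attic, loft]
Visit gallery → queue [kitchen, attic, loft]
Visit kitchen → queue [attic, loft]
Visit attic → queue [loft]
Visit loft → queue []

closet, annex, lobby, den, foyer, parlor, chapel, sauna, gym, nursery, cellar, workshop, porch, gallery, kitchen, attic, loft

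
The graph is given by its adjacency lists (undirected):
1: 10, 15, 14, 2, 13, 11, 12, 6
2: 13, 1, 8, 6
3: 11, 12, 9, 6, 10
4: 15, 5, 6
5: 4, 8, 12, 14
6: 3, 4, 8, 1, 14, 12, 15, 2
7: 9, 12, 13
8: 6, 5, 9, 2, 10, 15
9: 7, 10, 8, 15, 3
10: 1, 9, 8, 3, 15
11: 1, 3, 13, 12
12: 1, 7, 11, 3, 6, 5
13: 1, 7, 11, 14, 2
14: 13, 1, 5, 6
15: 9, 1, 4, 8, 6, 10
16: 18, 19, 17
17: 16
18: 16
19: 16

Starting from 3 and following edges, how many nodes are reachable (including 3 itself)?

BFS from 3 visits: 3, 12, 11, 10, 9, 6, 7, 5, 1, 13, 15, 8, 14, 4, 2
Reachable nodes: 15 of 19 total.

15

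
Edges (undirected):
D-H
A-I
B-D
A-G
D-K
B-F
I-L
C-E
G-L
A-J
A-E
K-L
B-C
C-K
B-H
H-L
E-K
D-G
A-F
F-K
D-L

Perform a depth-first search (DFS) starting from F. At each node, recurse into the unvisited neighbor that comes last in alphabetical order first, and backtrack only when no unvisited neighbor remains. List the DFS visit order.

F → K → L → I → A → J → G → D → H → B → C → E

Visit F
F → K
K → L
L → I
I → A
A → J
A → G
G → D
D → H
H → B
B → C
C → E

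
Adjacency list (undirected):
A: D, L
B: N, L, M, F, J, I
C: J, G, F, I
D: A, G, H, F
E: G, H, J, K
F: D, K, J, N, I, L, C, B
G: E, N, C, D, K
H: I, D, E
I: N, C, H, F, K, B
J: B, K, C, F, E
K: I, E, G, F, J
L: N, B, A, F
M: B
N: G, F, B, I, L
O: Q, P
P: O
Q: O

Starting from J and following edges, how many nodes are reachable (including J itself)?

BFS from J visits: J, B, K, C, F, E, N, L, M, I, G, D, H, A
Reachable nodes: 14 of 17 total.

14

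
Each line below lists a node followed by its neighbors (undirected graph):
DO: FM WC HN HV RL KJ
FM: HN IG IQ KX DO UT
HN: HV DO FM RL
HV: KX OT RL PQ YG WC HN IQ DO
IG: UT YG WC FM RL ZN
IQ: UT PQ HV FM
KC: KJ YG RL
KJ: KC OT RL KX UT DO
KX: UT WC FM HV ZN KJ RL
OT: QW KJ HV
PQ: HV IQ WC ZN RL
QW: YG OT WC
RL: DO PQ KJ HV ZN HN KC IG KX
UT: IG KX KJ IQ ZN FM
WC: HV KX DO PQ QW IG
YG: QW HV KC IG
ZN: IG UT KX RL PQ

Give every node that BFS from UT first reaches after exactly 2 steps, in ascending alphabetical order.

Level 0: UT
Level 1: FM, IG, IQ, KJ, KX, ZN
Level 2: DO, HN, HV, KC, OT, PQ, RL, WC, YG
Level 3: QW

DO, HN, HV, KC, OT, PQ, RL, WC, YG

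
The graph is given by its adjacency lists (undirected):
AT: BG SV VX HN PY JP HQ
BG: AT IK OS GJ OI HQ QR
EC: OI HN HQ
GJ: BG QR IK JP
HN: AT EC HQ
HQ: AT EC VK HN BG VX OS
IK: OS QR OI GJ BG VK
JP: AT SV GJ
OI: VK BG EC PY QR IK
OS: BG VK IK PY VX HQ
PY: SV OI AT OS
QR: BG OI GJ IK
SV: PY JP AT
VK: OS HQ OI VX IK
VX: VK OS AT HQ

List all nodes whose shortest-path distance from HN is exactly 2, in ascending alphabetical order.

BG, JP, OI, OS, PY, SV, VK, VX

Level 0: HN
Level 1: AT, EC, HQ
Level 2: BG, JP, OI, OS, PY, SV, VK, VX
Level 3: GJ, IK, QR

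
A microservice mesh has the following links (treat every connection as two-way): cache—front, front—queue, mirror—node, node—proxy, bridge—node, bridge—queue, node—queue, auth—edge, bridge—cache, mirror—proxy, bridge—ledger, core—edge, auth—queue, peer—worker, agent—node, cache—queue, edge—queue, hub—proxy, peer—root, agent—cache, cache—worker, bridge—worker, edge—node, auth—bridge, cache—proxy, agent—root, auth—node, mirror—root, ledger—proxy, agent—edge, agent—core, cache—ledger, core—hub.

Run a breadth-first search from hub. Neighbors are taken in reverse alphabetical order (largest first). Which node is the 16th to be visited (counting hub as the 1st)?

peer

Visit hub; enqueue proxy, core → queue [proxy, core]
Visit proxy; enqueue node, mirror, ledger, cache → queue [core, node, mirror, ledger, cache]
Visit core; enqueue edge, agent → queue [node, mirror, ledger, cache, edge, agent]
Visit node; enqueue queue, bridge, auth → queue [mirror, ledger, cache, edge, agent, queue, bridge, auth]
Visit mirror; enqueue root → queue [ledger, cache, edge, agent, queue, bridge, auth, root]
Visit ledger → queue [cache, edge, agent, queue, bridge, auth, root]
Visit cache; enqueue worker, front → queue [edge, agent, queue, bridge, auth, root, worker, front]
Visit edge → queue [agent, queue, bridge, auth, root, worker, front]
Visit agent → queue [queue, bridge, auth, root, worker, front]
Visit queue → queue [bridge, auth, root, worker, front]
Visit bridge → queue [auth, root, worker, front]
Visit auth → queue [root, worker, front]
Visit root; enqueue peer → queue [worker, front, peer]
Visit worker → queue [front, peer]
Visit front → queue [peer]
Visit peer → queue []

Visit order: hub, proxy, core, node, mirror, ledger, cache, edge, agent, queue, bridge, auth, root, worker, front, peer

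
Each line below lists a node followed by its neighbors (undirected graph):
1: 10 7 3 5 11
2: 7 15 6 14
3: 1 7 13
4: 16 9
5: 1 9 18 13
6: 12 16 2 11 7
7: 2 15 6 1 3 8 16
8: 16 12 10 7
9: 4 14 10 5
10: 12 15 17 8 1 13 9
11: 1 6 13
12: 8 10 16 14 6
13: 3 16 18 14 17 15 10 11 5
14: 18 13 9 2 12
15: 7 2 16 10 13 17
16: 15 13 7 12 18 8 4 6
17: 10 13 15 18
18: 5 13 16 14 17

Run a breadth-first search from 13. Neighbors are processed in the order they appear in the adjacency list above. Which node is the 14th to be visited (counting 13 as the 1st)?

8

Visit 13; enqueue 3, 16, 18, 14, 17, 15, 10, 11, 5 → queue [3, 16, 18, 14, 17, 15, 10, 11, 5]
Visit 3; enqueue 1, 7 → queue [16, 18, 14, 17, 15, 10, 11, 5, 1, 7]
Visit 16; enqueue 12, 8, 4, 6 → queue [18, 14, 17, 15, 10, 11, 5, 1, 7, 12, 8, 4, 6]
Visit 18 → queue [14, 17, 15, 10, 11, 5, 1, 7, 12, 8, 4, 6]
Visit 14; enqueue 9, 2 → queue [17, 15, 10, 11, 5, 1, 7, 12, 8, 4, 6, 9, 2]
Visit 17 → queue [15, 10, 11, 5, 1, 7, 12, 8, 4, 6, 9, 2]
Visit 15 → queue [10, 11, 5, 1, 7, 12, 8, 4, 6, 9, 2]
Visit 10 → queue [11, 5, 1, 7, 12, 8, 4, 6, 9, 2]
Visit 11 → queue [5, 1, 7, 12, 8, 4, 6, 9, 2]
Visit 5 → queue [1, 7, 12, 8, 4, 6, 9, 2]
Visit 1 → queue [7, 12, 8, 4, 6, 9, 2]
Visit 7 → queue [12, 8, 4, 6, 9, 2]
Visit 12 → queue [8, 4, 6, 9, 2]
Visit 8 → queue [4, 6, 9, 2]
Visit 4 → queue [6, 9, 2]
Visit 6 → queue [9, 2]
Visit 9 → queue [2]
Visit 2 → queue []

Visit order: 13, 3, 16, 18, 14, 17, 15, 10, 11, 5, 1, 7, 12, 8, 4, 6, 9, 2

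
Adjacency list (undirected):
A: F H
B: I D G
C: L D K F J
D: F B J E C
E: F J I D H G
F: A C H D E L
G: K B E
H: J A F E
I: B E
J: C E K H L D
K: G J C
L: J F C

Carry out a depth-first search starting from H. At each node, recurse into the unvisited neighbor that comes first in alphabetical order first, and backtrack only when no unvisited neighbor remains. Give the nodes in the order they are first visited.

H → A → F → C → D → B → G → E → I → J → K → L

Visit H
H → A
A → F
F → C
C → D
D → B
B → G
G → E
E → I
E → J
J → K
J → L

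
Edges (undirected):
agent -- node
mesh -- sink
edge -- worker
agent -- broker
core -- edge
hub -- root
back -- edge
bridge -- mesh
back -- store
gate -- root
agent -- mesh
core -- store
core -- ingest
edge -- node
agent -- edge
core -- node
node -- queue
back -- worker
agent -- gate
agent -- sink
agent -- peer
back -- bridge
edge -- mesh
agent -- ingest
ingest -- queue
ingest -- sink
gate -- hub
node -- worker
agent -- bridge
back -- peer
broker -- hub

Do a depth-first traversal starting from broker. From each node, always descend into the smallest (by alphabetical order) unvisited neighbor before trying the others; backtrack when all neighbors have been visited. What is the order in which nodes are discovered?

Visit broker
broker → agent
agent → bridge
bridge → back
back → edge
edge → core
core → ingest
ingest → queue
queue → node
node → worker
ingest → sink
sink → mesh
core → store
back → peer
agent → gate
gate → hub
hub → root

broker, agent, bridge, back, edge, core, ingest, queue, node, worker, sink, mesh, store, peer, gate, hub, root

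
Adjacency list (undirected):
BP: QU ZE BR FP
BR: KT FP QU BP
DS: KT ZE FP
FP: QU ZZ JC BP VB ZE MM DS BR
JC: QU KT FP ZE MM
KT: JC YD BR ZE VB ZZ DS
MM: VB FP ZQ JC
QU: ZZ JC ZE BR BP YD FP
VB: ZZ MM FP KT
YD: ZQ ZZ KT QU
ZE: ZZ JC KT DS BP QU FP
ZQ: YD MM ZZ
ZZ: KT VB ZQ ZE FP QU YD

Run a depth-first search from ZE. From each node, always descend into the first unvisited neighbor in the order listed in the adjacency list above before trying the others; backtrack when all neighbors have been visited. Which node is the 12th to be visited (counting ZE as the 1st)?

Visit ZE
ZE → ZZ
ZZ → KT
KT → JC
JC → QU
QU → BR
BR → FP
FP → BP
FP → VB
VB → MM
MM → ZQ
ZQ → YD
FP → DS

Visit order: ZE, ZZ, KT, JC, QU, BR, FP, BP, VB, MM, ZQ, YD, DS

YD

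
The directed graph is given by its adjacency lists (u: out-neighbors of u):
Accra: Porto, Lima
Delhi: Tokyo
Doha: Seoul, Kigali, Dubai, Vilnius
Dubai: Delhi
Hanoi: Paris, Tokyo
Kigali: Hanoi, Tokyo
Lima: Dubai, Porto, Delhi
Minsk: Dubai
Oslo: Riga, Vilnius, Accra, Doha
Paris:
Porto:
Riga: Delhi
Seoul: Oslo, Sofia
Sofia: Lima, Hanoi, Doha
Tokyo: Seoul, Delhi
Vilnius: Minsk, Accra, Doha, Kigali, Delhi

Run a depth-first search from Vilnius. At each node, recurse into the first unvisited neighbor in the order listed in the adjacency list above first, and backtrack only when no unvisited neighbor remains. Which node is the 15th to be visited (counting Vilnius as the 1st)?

Paris

Visit Vilnius
Vilnius → Minsk
Minsk → Dubai
Dubai → Delhi
Delhi → Tokyo
Tokyo → Seoul
Seoul → Oslo
Oslo → Riga
Oslo → Accra
Accra → Porto
Accra → Lima
Oslo → Doha
Doha → Kigali
Kigali → Hanoi
Hanoi → Paris
Seoul → Sofia

Visit order: Vilnius, Minsk, Dubai, Delhi, Tokyo, Seoul, Oslo, Riga, Accra, Porto, Lima, Doha, Kigali, Hanoi, Paris, Sofia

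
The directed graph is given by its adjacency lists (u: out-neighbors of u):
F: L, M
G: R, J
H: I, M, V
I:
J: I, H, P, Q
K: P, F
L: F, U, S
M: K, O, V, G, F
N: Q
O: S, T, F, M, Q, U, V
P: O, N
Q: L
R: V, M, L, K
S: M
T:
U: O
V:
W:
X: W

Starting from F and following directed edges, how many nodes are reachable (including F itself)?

17

BFS from F visits: F, L, M, S, U, G, K, O, V, J, R, P, Q, T, H, I, N
Reachable nodes: 17 of 19 total.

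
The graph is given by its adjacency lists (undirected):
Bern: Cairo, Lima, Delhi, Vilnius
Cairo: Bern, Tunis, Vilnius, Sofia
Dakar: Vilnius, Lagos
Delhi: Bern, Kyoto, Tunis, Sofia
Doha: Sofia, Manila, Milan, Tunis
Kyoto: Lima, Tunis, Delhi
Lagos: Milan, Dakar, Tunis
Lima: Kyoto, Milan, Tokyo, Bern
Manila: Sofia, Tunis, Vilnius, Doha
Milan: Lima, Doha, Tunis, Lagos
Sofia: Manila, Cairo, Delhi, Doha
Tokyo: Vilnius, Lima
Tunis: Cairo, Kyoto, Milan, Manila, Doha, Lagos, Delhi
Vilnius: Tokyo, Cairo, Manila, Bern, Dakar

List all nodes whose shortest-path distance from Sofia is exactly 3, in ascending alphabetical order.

Level 0: Sofia
Level 1: Cairo, Delhi, Doha, Manila
Level 2: Bern, Kyoto, Milan, Tunis, Vilnius
Level 3: Dakar, Lagos, Lima, Tokyo

Dakar, Lagos, Lima, Tokyo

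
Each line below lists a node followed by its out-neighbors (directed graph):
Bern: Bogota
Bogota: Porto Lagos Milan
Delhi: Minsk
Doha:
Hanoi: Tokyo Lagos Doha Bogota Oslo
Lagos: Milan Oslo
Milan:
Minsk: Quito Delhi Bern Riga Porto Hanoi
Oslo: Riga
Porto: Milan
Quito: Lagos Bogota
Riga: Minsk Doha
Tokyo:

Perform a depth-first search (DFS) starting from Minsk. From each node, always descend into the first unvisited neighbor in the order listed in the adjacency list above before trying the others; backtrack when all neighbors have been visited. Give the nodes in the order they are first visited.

Minsk → Quito → Lagos → Milan → Oslo → Riga → Doha → Bogota → Porto → Delhi → Bern → Hanoi → Tokyo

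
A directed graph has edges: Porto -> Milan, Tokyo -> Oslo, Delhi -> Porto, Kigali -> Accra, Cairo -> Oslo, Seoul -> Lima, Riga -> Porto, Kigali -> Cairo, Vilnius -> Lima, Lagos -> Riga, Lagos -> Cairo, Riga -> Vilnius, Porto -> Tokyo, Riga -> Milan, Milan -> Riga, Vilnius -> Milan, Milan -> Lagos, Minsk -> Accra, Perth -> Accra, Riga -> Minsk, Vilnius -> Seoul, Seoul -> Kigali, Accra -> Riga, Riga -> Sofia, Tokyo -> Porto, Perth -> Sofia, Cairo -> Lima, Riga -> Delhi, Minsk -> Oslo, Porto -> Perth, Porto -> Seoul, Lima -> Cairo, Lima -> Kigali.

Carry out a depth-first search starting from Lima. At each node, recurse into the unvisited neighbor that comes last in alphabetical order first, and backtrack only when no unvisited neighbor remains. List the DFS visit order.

Lima, Kigali, Cairo, Oslo, Accra, Riga, Vilnius, Seoul, Milan, Lagos, Sofia, Porto, Tokyo, Perth, Minsk, Delhi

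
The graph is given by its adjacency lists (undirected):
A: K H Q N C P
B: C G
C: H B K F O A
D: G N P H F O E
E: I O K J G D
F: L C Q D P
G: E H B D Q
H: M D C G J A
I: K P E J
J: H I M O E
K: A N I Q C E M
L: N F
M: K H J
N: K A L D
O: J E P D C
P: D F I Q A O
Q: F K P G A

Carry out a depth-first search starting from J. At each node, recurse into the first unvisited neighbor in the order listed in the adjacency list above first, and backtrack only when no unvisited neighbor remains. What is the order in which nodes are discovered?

J H M K A Q F L N D G E I P O C B

Visit J
J → H
H → M
M → K
K → A
A → Q
Q → F
F → L
L → N
N → D
D → G
G → E
E → I
I → P
P → O
O → C
C → B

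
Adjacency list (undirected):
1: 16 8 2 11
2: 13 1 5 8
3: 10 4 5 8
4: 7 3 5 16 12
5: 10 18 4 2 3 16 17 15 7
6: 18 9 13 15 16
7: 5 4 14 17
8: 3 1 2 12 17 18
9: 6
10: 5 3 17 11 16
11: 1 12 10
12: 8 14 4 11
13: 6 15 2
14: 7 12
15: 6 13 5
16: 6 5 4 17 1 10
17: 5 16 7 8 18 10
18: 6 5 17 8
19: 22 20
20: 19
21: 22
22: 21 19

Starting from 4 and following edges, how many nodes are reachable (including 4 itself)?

18

BFS from 4 visits: 4, 7, 3, 5, 16, 12, 14, 17, 10, 8, 18, 2, 15, 6, 1, 11, 13, 9
Reachable nodes: 18 of 22 total.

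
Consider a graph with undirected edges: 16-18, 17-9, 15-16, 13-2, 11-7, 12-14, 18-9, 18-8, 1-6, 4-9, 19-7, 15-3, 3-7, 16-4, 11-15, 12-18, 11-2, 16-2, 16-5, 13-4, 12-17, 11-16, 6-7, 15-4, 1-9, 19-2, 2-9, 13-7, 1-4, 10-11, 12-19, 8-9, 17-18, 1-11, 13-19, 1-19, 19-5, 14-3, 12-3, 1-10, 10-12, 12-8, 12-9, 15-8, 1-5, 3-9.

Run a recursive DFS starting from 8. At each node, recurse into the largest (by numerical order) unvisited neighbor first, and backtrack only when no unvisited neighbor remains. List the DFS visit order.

Visit 8
8 → 18
18 → 17
17 → 12
12 → 19
19 → 13
13 → 7
7 → 11
11 → 16
16 → 15
15 → 4
4 → 9
9 → 3
3 → 14
9 → 2
9 → 1
1 → 10
1 → 6
1 → 5

8 18 17 12 19 13 7 11 16 15 4 9 3 14 2 1 10 6 5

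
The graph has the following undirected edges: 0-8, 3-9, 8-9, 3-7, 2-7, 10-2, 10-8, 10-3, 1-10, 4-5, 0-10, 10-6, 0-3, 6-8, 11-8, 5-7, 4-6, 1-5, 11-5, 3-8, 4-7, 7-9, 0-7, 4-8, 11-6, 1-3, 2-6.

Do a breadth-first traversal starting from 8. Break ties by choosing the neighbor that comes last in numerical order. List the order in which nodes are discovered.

8, 11, 10, 9, 6, 4, 3, 0, 5, 2, 1, 7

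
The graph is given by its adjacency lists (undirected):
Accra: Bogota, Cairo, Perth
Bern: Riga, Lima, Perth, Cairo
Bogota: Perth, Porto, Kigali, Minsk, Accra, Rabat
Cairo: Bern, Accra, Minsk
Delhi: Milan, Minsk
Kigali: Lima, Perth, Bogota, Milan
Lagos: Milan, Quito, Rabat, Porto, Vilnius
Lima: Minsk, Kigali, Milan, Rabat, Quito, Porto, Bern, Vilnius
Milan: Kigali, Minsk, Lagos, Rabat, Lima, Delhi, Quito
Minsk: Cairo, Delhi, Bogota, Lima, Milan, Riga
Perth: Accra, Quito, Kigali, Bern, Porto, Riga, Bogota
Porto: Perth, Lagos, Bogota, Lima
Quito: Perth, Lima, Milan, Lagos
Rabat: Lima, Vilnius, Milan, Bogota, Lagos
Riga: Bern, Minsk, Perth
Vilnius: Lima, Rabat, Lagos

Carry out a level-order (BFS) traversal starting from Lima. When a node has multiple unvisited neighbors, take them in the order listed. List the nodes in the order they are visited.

Lima -> Minsk -> Kigali -> Milan -> Rabat -> Quito -> Porto -> Bern -> Vilnius -> Cairo -> Delhi -> Bogota -> Riga -> Perth -> Lagos -> Accra

Visit Lima; enqueue Minsk, Kigali, Milan, Rabat, Quito, Porto, Bern, Vilnius → queue [Minsk, Kigali, Milan, Rabat, Quito, Porto, Bern, Vilnius]
Visit Minsk; enqueue Cairo, Delhi, Bogota, Riga → queue [Kigali, Milan, Rabat, Quito, Porto, Bern, Vilnius, Cairo, Delhi, Bogota, Riga]
Visit Kigali; enqueue Perth → queue [Milan, Rabat, Quito, Porto, Bern, Vilnius, Cairo, Delhi, Bogota, Riga, Perth]
Visit Milan; enqueue Lagos → queue [Rabat, Quito, Porto, Bern, Vilnius, Cairo, Delhi, Bogota, Riga, Perth, Lagos]
Visit Rabat → queue [Quito, Porto, Bern, Vilnius, Cairo, Delhi, Bogota, Riga, Perth, Lagos]
Visit Quito → queue [Porto, Bern, Vilnius, Cairo, Delhi, Bogota, Riga, Perth, Lagos]
Visit Porto → queue [Bern, Vilnius, Cairo, Delhi, Bogota, Riga, Perth, Lagos]
Visit Bern → queue [Vilnius, Cairo, Delhi, Bogota, Riga, Perth, Lagos]
Visit Vilnius → queue [Cairo, Delhi, Bogota, Riga, Perth, Lagos]
Visit Cairo; enqueue Accra → queue [Delhi, Bogota, Riga, Perth, Lagos, Accra]
Visit Delhi → queue [Bogota, Riga, Perth, Lagos, Accra]
Visit Bogota → queue [Riga, Perth, Lagos, Accra]
Visit Riga → queue [Perth, Lagos, Accra]
Visit Perth → queue [Lagos, Accra]
Visit Lagos → queue [Accra]
Visit Accra → queue []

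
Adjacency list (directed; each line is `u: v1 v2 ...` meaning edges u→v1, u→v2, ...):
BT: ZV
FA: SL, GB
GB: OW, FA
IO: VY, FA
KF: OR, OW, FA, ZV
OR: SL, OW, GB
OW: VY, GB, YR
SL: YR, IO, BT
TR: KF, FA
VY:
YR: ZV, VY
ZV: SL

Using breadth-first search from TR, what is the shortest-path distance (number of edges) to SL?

Level 0: TR
Level 1: FA, KF
Level 2: GB, OR, OW, SL, ZV
Level 3: BT, IO, VY, YR
SL first appears at level 2.

2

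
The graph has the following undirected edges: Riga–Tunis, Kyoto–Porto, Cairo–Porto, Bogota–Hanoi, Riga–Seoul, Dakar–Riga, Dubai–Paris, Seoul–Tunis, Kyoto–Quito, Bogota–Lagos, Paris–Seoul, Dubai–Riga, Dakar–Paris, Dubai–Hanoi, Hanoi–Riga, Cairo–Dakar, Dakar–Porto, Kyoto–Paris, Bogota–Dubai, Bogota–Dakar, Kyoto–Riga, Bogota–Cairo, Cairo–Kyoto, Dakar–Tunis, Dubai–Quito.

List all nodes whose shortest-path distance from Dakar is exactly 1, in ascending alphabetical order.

Bogota, Cairo, Paris, Porto, Riga, Tunis

Level 0: Dakar
Level 1: Bogota, Cairo, Paris, Porto, Riga, Tunis
Level 2: Dubai, Hanoi, Kyoto, Lagos, Seoul
Level 3: Quito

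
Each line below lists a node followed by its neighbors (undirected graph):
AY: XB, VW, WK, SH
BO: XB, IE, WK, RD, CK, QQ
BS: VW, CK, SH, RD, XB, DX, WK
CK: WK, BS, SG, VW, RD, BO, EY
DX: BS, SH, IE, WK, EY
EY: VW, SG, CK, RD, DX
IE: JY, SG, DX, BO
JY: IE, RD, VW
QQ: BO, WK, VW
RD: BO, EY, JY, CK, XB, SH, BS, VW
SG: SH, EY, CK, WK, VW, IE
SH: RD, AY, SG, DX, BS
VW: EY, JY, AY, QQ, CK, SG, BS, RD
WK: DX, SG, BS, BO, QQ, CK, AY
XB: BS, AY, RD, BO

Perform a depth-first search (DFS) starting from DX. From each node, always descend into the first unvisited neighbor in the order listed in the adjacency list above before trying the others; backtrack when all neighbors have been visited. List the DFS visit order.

DX, BS, VW, EY, SG, SH, RD, BO, XB, AY, WK, QQ, CK, IE, JY

Visit DX
DX → BS
BS → VW
VW → EY
EY → SG
SG → SH
SH → RD
RD → BO
BO → XB
XB → AY
AY → WK
WK → QQ
WK → CK
BO → IE
IE → JY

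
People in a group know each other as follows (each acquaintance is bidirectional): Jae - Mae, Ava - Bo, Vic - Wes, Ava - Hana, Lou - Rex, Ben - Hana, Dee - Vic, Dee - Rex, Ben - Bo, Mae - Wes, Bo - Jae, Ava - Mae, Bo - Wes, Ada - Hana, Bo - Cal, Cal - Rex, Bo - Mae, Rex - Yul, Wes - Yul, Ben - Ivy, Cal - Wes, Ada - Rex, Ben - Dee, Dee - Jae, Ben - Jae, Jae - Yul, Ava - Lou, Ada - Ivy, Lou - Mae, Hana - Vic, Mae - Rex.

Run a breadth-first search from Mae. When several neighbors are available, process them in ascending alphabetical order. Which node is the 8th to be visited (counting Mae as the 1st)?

Hana

Visit Mae; enqueue Ava, Bo, Jae, Lou, Rex, Wes → queue [Ava, Bo, Jae, Lou, Rex, Wes]
Visit Ava; enqueue Hana → queue [Bo, Jae, Lou, Rex, Wes, Hana]
Visit Bo; enqueue Ben, Cal → queue [Jae, Lou, Rex, Wes, Hana, Ben, Cal]
Visit Jae; enqueue Dee, Yul → queue [Lou, Rex, Wes, Hana, Ben, Cal, Dee, Yul]
Visit Lou → queue [Rex, Wes, Hana, Ben, Cal, Dee, Yul]
Visit Rex; enqueue Ada → queue [Wes, Hana, Ben, Cal, Dee, Yul, Ada]
Visit Wes; enqueue Vic → queue [Hana, Ben, Cal, Dee, Yul, Ada, Vic]
Visit Hana → queue [Ben, Cal, Dee, Yul, Ada, Vic]
Visit Ben; enqueue Ivy → queue [Cal, Dee, Yul, Ada, Vic, Ivy]
Visit Cal → queue [Dee, Yul, Ada, Vic, Ivy]
Visit Dee → queue [Yul, Ada, Vic, Ivy]
Visit Yul → queue [Ada, Vic, Ivy]
Visit Ada → queue [Vic, Ivy]
Visit Vic → queue [Ivy]
Visit Ivy → queue []

Visit order: Mae, Ava, Bo, Jae, Lou, Rex, Wes, Hana, Ben, Cal, Dee, Yul, Ada, Vic, Ivy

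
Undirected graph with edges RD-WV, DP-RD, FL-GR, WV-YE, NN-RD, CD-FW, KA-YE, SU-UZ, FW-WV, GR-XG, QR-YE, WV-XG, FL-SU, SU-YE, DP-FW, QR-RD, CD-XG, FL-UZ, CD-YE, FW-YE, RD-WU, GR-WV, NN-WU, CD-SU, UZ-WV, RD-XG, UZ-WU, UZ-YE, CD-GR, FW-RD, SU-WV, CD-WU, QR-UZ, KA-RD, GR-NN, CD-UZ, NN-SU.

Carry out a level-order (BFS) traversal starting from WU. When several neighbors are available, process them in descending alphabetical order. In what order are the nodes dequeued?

WU -> UZ -> RD -> NN -> CD -> YE -> WV -> SU -> QR -> FL -> XG -> KA -> FW -> DP -> GR

Visit WU; enqueue UZ, RD, NN, CD → queue [UZ, RD, NN, CD]
Visit UZ; enqueue YE, WV, SU, QR, FL → queue [RD, NN, CD, YE, WV, SU, QR, FL]
Visit RD; enqueue XG, KA, FW, DP → queue [NN, CD, YE, WV, SU, QR, FL, XG, KA, FW, DP]
Visit NN; enqueue GR → queue [CD, YE, WV, SU, QR, FL, XG, KA, FW, DP, GR]
Visit CD → queue [YE, WV, SU, QR, FL, XG, KA, FW, DP, GR]
Visit YE → queue [WV, SU, QR, FL, XG, KA, FW, DP, GR]
Visit WV → queue [SU, QR, FL, XG, KA, FW, DP, GR]
Visit SU → queue [QR, FL, XG, KA, FW, DP, GR]
Visit QR → queue [FL, XG, KA, FW, DP, GR]
Visit FL → queue [XG, KA, FW, DP, GR]
Visit XG → queue [KA, FW, DP, GR]
Visit KA → queue [FW, DP, GR]
Visit FW → queue [DP, GR]
Visit DP → queue [GR]
Visit GR → queue []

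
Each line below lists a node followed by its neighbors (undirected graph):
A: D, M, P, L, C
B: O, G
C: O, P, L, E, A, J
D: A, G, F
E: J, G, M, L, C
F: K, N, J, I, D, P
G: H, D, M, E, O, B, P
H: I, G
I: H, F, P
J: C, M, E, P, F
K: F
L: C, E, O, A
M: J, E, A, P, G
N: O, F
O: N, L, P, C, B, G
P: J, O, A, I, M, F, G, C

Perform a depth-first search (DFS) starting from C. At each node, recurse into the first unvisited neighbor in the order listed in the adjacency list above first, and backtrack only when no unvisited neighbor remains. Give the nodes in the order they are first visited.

Visit C
C → O
O → N
N → F
F → K
F → J
J → M
M → E
E → G
G → H
H → I
I → P
P → A
A → D
A → L
G → B

C, O, N, F, K, J, M, E, G, H, I, P, A, D, L, B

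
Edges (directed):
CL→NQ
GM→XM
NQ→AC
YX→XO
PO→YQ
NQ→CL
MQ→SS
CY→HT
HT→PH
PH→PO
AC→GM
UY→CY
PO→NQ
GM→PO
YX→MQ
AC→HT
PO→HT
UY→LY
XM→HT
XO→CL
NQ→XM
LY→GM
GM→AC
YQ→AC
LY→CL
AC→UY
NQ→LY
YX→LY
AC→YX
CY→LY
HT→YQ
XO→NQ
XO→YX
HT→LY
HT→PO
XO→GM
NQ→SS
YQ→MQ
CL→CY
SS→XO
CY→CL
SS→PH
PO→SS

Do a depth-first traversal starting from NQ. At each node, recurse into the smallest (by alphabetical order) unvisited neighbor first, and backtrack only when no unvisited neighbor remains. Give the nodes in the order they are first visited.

Visit NQ
NQ → AC
AC → GM
GM → PO
PO → HT
HT → LY
LY → CL
CL → CY
HT → PH
HT → YQ
YQ → MQ
MQ → SS
SS → XO
XO → YX
GM → XM
AC → UY

NQ AC GM PO HT LY CL CY PH YQ MQ SS XO YX XM UY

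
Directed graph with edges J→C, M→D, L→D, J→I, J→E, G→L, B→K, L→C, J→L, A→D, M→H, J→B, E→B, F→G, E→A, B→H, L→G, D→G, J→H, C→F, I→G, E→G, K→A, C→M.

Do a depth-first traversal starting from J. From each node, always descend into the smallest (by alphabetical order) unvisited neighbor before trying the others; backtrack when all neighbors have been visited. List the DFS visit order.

Visit J
J → B
B → H
B → K
K → A
A → D
D → G
G → L
L → C
C → F
C → M
J → E
J → I

J -> B -> H -> K -> A -> D -> G -> L -> C -> F -> M -> E -> I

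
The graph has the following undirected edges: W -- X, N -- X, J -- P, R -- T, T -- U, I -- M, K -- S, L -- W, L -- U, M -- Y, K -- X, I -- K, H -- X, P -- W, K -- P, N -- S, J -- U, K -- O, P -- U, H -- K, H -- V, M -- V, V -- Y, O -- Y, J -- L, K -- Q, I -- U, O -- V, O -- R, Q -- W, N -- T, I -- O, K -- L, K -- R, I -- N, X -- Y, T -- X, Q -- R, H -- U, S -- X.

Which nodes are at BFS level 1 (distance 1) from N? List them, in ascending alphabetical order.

Level 0: N
Level 1: I, S, T, X
Level 2: H, K, M, O, R, U, W, Y
Level 3: J, L, P, Q, V

I, S, T, X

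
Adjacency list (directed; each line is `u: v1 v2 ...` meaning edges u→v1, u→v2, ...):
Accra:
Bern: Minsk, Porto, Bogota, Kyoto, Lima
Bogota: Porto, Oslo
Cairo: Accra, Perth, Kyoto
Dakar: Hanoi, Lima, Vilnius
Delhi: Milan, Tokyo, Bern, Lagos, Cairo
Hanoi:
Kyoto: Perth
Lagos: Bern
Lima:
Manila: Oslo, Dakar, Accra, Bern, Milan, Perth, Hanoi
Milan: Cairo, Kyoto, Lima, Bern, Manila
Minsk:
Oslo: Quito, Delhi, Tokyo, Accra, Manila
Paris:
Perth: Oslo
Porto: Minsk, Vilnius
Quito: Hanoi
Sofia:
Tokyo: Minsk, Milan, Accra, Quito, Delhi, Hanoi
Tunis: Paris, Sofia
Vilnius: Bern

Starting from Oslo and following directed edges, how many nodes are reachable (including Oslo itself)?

19

BFS from Oslo visits: Oslo, Tokyo, Quito, Manila, Delhi, Accra, Minsk, Milan, Hanoi, Perth, Dakar, Bern, Lagos, Cairo, Lima, Kyoto, Vilnius, Porto, Bogota
Reachable nodes: 19 of 22 total.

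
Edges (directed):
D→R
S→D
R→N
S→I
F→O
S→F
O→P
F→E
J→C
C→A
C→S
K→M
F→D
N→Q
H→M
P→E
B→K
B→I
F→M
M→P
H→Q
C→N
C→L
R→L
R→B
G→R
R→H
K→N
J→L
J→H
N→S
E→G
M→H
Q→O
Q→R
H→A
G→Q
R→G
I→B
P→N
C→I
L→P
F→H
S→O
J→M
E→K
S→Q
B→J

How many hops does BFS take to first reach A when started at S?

Level 0: S
Level 1: D, F, I, O, Q
Level 2: B, E, H, M, P, R
Level 3: A, G, J, K, L, N
Level 4: C
A first appears at level 3.

3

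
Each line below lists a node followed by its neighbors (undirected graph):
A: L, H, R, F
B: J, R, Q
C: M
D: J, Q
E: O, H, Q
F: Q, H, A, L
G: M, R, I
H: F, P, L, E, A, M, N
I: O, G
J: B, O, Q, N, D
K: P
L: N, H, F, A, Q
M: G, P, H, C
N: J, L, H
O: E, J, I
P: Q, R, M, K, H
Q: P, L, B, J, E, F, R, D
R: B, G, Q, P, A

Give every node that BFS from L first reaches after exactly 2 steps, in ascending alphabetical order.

Level 0: L
Level 1: A, F, H, N, Q
Level 2: B, D, E, J, M, P, R
Level 3: C, G, K, O
Level 4: I

B, D, E, J, M, P, R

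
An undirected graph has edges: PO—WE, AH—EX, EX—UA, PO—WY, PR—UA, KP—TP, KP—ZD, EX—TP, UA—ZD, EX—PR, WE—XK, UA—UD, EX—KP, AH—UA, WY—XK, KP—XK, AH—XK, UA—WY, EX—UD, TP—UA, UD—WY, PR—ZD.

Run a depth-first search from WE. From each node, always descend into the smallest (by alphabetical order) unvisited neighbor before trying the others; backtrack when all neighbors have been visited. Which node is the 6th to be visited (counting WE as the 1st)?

Visit WE
WE → PO
PO → WY
WY → UA
UA → AH
AH → EX
EX → KP
KP → TP
KP → XK
KP → ZD
ZD → PR
EX → UD

Visit order: WE, PO, WY, UA, AH, EX, KP, TP, XK, ZD, PR, UD

EX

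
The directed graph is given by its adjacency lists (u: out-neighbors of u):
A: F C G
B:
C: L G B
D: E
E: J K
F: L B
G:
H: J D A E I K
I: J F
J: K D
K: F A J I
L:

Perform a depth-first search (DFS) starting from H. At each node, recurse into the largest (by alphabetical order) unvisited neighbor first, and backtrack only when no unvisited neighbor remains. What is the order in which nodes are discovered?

Visit H
H → K
K → J
J → D
D → E
K → I
I → F
F → L
F → B
K → A
A → G
A → C

H, K, J, D, E, I, F, L, B, A, G, C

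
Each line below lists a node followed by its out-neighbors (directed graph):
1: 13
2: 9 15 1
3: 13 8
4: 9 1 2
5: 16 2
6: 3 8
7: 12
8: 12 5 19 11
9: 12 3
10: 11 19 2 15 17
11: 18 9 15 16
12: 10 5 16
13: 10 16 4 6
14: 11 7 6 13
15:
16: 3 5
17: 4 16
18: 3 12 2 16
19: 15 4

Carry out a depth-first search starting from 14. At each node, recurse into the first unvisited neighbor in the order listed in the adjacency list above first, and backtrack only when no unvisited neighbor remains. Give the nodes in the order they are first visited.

14 → 11 → 18 → 3 → 13 → 10 → 19 → 15 → 4 → 9 → 12 → 5 → 16 → 2 → 1 → 17 → 6 → 8 → 7

Visit 14
14 → 11
11 → 18
18 → 3
3 → 13
13 → 10
10 → 19
19 → 15
19 → 4
4 → 9
9 → 12
12 → 5
5 → 16
5 → 2
2 → 1
10 → 17
13 → 6
6 → 8
14 → 7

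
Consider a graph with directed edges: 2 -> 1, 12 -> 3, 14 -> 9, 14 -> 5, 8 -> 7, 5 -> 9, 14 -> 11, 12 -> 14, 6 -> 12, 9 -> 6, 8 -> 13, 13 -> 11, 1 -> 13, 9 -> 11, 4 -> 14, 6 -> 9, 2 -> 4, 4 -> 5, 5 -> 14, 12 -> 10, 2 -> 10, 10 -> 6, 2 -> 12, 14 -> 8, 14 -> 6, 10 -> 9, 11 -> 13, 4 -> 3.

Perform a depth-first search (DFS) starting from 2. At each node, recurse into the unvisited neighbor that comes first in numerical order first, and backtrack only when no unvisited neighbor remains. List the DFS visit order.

2, 1, 13, 11, 4, 3, 5, 9, 6, 12, 10, 14, 8, 7

Visit 2
2 → 1
1 → 13
13 → 11
2 → 4
4 → 3
4 → 5
5 → 9
9 → 6
6 → 12
12 → 10
12 → 14
14 → 8
8 → 7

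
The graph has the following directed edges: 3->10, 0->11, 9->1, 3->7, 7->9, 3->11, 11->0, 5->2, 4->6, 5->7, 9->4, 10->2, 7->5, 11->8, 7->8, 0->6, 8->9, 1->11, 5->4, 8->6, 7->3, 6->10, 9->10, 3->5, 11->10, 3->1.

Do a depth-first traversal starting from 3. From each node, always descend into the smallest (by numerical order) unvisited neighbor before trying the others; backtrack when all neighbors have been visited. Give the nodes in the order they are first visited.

3 1 11 0 6 10 2 8 9 4 5 7

Visit 3
3 → 1
1 → 11
11 → 0
0 → 6
6 → 10
10 → 2
11 → 8
8 → 9
9 → 4
3 → 5
5 → 7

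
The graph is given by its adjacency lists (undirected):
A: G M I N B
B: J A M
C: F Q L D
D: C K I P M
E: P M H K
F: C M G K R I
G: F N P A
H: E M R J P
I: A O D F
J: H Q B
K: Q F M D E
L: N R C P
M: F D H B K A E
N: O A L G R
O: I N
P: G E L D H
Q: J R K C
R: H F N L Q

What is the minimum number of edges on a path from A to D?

2

Level 0: A
Level 1: B, G, I, M, N
Level 2: D, E, F, H, J, K, L, O, P, R
Level 3: C, Q
D first appears at level 2.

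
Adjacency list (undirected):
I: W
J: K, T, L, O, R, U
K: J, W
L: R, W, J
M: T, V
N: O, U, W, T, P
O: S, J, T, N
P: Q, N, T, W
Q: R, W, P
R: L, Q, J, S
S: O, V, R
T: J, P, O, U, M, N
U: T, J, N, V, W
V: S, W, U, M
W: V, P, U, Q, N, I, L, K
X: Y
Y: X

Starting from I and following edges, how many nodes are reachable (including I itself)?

BFS from I visits: I, W, K, L, N, P, Q, U, V, J, R, O, T, M, S
Reachable nodes: 15 of 17 total.

15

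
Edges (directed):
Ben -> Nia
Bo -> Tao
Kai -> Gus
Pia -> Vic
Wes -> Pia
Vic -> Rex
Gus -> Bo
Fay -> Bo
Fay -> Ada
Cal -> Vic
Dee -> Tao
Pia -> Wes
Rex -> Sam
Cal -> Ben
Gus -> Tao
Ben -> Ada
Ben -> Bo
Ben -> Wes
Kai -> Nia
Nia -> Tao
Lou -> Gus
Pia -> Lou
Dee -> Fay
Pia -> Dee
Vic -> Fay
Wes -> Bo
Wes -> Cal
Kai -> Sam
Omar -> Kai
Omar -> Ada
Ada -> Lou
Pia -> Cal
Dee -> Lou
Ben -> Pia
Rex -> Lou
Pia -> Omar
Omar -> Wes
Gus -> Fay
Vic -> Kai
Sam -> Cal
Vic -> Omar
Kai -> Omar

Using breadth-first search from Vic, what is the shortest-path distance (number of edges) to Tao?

3

Level 0: Vic
Level 1: Fay, Kai, Omar, Rex
Level 2: Ada, Bo, Gus, Lou, Nia, Sam, Wes
Level 3: Cal, Pia, Tao
Level 4: Ben, Dee
Tao first appears at level 3.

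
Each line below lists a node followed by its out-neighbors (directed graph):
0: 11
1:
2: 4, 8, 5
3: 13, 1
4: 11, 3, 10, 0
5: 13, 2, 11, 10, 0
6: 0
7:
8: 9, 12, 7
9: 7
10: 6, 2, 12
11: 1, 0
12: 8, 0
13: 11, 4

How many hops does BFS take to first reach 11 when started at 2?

2

Level 0: 2
Level 1: 4, 5, 8
Level 2: 0, 3, 7, 9, 10, 11, 12, 13
Level 3: 1, 6
11 first appears at level 2.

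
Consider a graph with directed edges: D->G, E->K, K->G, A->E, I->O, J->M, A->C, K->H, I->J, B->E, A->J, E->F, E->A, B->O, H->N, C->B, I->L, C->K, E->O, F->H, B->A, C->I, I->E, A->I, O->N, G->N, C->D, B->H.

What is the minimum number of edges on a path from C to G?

2

Level 0: C
Level 1: B, D, I, K
Level 2: A, E, G, H, J, L, O
Level 3: F, M, N
G first appears at level 2.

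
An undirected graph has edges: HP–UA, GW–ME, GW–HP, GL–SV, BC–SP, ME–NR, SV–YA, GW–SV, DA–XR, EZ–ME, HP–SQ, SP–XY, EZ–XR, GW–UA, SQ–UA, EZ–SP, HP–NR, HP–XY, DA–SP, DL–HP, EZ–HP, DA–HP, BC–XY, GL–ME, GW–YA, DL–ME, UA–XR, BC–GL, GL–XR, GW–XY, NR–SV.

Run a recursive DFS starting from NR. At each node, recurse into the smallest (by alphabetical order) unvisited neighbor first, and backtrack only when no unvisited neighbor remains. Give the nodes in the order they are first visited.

NR, HP, DA, SP, BC, GL, ME, DL, EZ, XR, UA, GW, SV, YA, XY, SQ

Visit NR
NR → HP
HP → DA
DA → SP
SP → BC
BC → GL
GL → ME
ME → DL
ME → EZ
EZ → XR
XR → UA
UA → GW
GW → SV
SV → YA
GW → XY
UA → SQ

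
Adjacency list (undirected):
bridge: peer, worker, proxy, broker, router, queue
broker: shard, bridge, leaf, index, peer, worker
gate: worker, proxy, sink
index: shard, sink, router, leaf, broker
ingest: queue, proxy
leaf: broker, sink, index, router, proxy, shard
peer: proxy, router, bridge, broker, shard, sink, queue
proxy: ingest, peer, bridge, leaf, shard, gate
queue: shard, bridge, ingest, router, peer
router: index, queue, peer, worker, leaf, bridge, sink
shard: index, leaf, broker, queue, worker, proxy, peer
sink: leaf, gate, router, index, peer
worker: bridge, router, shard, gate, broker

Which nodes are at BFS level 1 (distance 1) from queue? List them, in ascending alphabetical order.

Level 0: queue
Level 1: bridge, ingest, peer, router, shard
Level 2: broker, index, leaf, proxy, sink, worker
Level 3: gate

bridge, ingest, peer, router, shard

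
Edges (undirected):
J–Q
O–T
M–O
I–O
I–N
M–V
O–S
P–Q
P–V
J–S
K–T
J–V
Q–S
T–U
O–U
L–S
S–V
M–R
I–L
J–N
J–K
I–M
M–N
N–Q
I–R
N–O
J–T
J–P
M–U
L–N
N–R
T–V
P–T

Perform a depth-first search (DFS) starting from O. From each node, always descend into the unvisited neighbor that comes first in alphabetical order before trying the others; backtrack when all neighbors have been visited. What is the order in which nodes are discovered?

Visit O
O → I
I → L
L → N
N → J
J → K
K → T
T → P
P → Q
Q → S
S → V
V → M
M → R
M → U

O -> I -> L -> N -> J -> K -> T -> P -> Q -> S -> V -> M -> R -> U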